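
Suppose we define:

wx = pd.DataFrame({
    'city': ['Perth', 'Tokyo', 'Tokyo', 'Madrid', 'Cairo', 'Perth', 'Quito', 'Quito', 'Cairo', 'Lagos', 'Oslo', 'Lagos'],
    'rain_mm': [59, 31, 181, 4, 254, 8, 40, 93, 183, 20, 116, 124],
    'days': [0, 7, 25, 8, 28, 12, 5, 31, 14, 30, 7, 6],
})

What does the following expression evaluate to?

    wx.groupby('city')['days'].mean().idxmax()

Cairo

group by city, mean of days:
city
Cairo     21.0
Lagos     18.0
Madrid     8.0
Oslo       7.0
Perth      6.0
Quito     18.0
Tokyo     16.0
Name: days, dtype: float64
Hence Cairo.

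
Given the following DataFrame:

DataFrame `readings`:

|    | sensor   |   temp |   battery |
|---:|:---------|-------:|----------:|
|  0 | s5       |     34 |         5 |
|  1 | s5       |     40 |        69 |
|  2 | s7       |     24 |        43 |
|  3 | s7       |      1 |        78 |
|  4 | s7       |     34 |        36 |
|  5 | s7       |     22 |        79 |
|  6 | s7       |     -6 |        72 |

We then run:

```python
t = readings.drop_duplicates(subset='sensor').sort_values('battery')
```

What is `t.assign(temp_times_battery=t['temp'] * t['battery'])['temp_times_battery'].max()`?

1032

drop duplicate sensor (keep=first):
  sensor  temp  battery
0     s5    34        5
2     s7    24       43
sort by battery:
  sensor  temp  battery
0     s5    34        5
2     s7    24       43
add column temp_times_battery = t['temp'] * t['battery']:
  sensor  temp  battery  temp_times_battery
0     s5    34        5                 170
2     s7    24       43                1032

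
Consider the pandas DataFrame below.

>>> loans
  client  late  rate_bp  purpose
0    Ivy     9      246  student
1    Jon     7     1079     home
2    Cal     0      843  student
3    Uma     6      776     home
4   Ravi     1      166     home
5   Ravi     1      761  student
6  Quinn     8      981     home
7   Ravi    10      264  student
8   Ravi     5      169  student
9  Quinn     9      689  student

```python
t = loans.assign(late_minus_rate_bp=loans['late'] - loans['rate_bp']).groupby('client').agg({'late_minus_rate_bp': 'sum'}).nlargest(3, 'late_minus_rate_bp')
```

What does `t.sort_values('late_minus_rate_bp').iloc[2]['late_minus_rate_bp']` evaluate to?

-237

add column late_minus_rate_bp = loans['late'] - loans['rate_bp']:
  client  late  rate_bp  purpose  late_minus_rate_bp
0    Ivy     9      246  student                -237
1    Jon     7     1079     home               -1072
2    Cal     0      843  student                -843
3    Uma     6      776     home                -770
4   Ravi     1      166     home                -165
5   Ravi     1      761  student                -760
6  Quinn     8      981     home                -973
7   Ravi    10      264  student                -254
8   Ravi     5      169  student                -164
9  Quinn     9      689  student                -680
group by client, sum of late_minus_rate_bp:
        late_minus_rate_bp
client                    
Cal                   -843
Ivy                   -237
Jon                  -1072
Quinn                -1653
Ravi                 -1343
Uma                   -770
take 3 rows with largest late_minus_rate_bp:
        late_minus_rate_bp
client                    
Ivy                   -237
Uma                   -770
Cal                   -843
sort by late_minus_rate_bp:
        late_minus_rate_bp
client                    
Cal                   -843
Uma                   -770
Ivy                   -237
Then the value at position 2, column 'late_minus_rate_bp': -237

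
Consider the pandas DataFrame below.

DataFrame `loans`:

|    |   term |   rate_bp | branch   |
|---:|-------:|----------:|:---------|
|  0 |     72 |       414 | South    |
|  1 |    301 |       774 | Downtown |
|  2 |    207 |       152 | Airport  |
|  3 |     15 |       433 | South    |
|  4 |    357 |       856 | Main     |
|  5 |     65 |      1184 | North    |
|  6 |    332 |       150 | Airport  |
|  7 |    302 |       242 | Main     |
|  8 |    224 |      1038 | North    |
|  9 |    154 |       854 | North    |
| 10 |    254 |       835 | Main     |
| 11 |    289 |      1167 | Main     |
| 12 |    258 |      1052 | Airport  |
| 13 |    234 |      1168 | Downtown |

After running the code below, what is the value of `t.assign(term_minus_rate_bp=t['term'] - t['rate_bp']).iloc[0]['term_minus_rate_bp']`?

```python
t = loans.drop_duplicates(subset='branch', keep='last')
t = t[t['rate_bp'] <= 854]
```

drop duplicate branch (keep=last):
    term  rate_bp    branch
3     15      433     South
9    154      854     North
11   289     1167      Main
12   258     1052   Airport
13   234     1168  Downtown
filter rows where rate_bp <= 854:
   term  rate_bp branch
3    15      433  South
9   154      854  North
add column term_minus_rate_bp = t['term'] - t['rate_bp']:
   term  rate_bp branch  term_minus_rate_bp
3    15      433  South                -418
9   154      854  North                -700

-418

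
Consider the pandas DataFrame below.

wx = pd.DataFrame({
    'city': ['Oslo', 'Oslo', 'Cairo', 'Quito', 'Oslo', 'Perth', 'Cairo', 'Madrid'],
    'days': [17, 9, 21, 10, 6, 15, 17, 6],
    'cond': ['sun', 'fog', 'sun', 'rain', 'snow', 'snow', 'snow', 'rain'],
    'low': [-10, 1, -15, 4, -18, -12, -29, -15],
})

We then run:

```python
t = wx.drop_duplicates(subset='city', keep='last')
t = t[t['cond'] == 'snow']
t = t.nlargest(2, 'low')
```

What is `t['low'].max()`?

-12

drop duplicate city (keep=last):
     city  days  cond  low
3   Quito    10  rain    4
4    Oslo     6  snow  -18
5   Perth    15  snow  -12
6   Cairo    17  snow  -29
7  Madrid     6  rain  -15
filter rows where cond == 'snow':
    city  days  cond  low
4   Oslo     6  snow  -18
5  Perth    15  snow  -12
6  Cairo    17  snow  -29
take 2 rows with largest low:
    city  days  cond  low
5  Perth    15  snow  -12
4   Oslo     6  snow  -18
Finally, max of column 'low' = -12.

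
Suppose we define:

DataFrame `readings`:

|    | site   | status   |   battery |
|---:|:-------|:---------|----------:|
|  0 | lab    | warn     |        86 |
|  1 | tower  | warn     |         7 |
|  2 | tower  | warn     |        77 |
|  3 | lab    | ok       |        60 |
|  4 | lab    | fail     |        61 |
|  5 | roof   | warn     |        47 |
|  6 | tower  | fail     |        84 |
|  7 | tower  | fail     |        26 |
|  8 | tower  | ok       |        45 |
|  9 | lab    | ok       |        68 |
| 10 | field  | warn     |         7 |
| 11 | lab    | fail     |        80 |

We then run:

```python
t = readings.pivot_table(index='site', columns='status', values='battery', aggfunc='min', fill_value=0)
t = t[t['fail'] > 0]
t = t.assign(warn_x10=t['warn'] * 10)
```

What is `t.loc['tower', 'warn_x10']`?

70

pivot: rows=site, cols=status, min(battery):
status  fail  ok  warn
site                  
field      0   0     7
lab       61  60    86
roof       0   0    47
tower     26  45     7
filter rows where fail > 0:
status  fail  ok  warn
site                  
lab       61  60    86
tower     26  45     7
add column warn_x10 = t['warn'] * 10:
status  fail  ok  warn  warn_x10
site                            
lab       61  60    86       860
tower     26  45     7        70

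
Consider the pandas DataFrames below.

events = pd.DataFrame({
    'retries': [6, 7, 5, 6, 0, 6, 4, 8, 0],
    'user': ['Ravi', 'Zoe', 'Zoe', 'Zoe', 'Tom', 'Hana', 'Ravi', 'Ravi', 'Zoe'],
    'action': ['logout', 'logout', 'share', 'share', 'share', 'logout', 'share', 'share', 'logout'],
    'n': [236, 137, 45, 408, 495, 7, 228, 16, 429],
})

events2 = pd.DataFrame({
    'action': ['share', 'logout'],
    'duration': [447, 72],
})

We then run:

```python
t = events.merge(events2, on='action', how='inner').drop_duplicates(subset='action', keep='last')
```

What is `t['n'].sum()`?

merge on 'action' (how='inner') → 9 rows:
   retries  user  action    n  duration
0        6  Ravi  logout  236        72
1        7   Zoe  logout  137        72
2        5   Zoe   share   45       447
3        6   Zoe   share  408       447
4        0   Tom   share  495       447
5        6  Hana  logout    7        72
6        4  Ravi   share  228       447
7        8  Ravi   share   16       447
8        0   Zoe  logout  429        72
drop duplicate action (keep=last):
   retries  user  action    n  duration
7        8  Ravi   share   16       447
8        0   Zoe  logout  429        72
The sum of column 'n' is 445.

445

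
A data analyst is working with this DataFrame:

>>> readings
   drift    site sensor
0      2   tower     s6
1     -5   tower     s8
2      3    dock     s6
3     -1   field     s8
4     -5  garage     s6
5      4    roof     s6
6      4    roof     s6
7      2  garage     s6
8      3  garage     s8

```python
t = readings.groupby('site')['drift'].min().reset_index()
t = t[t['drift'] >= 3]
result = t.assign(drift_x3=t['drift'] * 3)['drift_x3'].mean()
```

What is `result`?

10.5

group by site, min of drift:
site
dock      3
field    -1
garage   -5
roof      4
tower    -5
Name: drift, dtype: int64
reset_index():
     site  drift
0    dock      3
1   field     -1
2  garage     -5
3    roof      4
4   tower     -5
filter rows where drift >= 3:
   site  drift
0  dock      3
3  roof      4
add column drift_x3 = t['drift'] * 3:
   site  drift  drift_x3
0  dock      3         9
3  roof      4        12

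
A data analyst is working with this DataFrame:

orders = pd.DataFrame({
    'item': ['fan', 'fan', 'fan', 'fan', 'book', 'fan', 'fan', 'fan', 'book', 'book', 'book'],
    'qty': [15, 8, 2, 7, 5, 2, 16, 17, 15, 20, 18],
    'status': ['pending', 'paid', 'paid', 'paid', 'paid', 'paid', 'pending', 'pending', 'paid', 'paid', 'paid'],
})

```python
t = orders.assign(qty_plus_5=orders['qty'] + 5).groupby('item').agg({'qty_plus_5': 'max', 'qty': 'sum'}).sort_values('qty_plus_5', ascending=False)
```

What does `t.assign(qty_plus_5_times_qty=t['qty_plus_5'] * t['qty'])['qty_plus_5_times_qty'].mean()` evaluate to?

1462.0

add column qty_plus_5 = orders['qty'] + 5:
    item  qty   status  qty_plus_5
0    fan   15  pending          20
1    fan    8     paid          13
2    fan    2     paid           7
3    fan    7     paid          12
4   book    5     paid          10
5    fan    2     paid           7
6    fan   16  pending          21
7    fan   17  pending          22
8   book   15     paid          20
9   book   20     paid          25
10  book   18     paid          23
group by item: max(qty_plus_5), sum(qty):
      qty_plus_5  qty
item                 
book          25   58
fan           22   67
sort by qty_plus_5 descending:
      qty_plus_5  qty
item                 
book          25   58
fan           22   67
add column qty_plus_5_times_qty = t['qty_plus_5'] * t['qty']:
      qty_plus_5  qty  qty_plus_5_times_qty
item                                       
book          25   58                  1450
fan           22   67                  1474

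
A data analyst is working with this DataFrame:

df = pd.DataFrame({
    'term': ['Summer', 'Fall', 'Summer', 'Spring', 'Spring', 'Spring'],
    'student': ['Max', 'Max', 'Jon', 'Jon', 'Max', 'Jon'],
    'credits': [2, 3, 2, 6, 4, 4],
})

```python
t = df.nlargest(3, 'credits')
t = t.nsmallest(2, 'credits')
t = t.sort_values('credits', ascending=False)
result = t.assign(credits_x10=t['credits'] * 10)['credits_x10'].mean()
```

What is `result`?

40.0

take 3 rows with largest credits:
     term student  credits
3  Spring     Jon        6
4  Spring     Max        4
5  Spring     Jon        4
take 2 rows with smallest credits:
     term student  credits
4  Spring     Max        4
5  Spring     Jon        4
sort by credits descending:
     term student  credits
4  Spring     Max        4
5  Spring     Jon        4
add column credits_x10 = t['credits'] * 10:
     term student  credits  credits_x10
4  Spring     Max        4           40
5  Spring     Jon        4           40
Reading off the mean of column 'credits_x10', we get 40.0.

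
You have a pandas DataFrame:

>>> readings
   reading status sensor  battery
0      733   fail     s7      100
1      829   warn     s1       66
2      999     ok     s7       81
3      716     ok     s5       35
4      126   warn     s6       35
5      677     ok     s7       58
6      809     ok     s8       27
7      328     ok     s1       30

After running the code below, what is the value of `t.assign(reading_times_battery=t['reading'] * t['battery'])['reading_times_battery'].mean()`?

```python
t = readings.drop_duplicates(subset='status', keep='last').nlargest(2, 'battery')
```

drop duplicate status (keep=last):
   reading status sensor  battery
0      733   fail     s7      100
4      126   warn     s6       35
7      328     ok     s1       30
take 2 rows with largest battery:
   reading status sensor  battery
0      733   fail     s7      100
4      126   warn     s6       35
add column reading_times_battery = t['reading'] * t['battery']:
   reading status sensor  battery  reading_times_battery
0      733   fail     s7      100                  73300
4      126   warn     s6       35                   4410

38855.0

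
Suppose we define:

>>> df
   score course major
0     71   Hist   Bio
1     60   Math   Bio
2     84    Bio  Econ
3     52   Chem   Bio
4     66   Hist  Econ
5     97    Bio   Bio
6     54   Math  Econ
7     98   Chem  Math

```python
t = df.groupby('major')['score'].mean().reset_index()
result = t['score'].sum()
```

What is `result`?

236.0

group by major, mean of score:
major
Bio     70.0
Econ    68.0
Math    98.0
Name: score, dtype: float64
reset_index():
  major  score
0   Bio   70.0
1  Econ   68.0
2  Math   98.0
Finally, sum of column 'score' = 236.0.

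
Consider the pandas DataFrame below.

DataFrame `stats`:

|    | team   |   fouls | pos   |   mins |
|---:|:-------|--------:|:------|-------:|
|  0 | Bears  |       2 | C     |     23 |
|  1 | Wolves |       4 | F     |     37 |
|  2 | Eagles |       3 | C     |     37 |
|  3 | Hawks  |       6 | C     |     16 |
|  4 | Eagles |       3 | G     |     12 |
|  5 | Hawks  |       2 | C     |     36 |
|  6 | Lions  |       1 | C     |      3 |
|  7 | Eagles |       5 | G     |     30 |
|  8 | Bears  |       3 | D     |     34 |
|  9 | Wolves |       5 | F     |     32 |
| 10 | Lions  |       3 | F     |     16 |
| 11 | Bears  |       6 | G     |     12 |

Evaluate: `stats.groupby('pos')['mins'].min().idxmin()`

C

group by pos, min of mins:
pos
C     3
D    34
F    16
G    12
Name: mins, dtype: int64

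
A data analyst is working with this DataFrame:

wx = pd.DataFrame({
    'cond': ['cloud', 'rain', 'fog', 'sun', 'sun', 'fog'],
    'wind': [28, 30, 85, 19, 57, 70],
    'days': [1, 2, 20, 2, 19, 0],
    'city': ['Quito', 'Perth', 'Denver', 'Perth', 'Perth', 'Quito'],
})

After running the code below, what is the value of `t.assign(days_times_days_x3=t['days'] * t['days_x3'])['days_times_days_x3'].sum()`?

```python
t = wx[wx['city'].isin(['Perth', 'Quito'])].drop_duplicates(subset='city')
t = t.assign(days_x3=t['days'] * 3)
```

15

filter rows where city in ['Perth', 'Quito']:
    cond  wind  days   city
0  cloud    28     1  Quito
1   rain    30     2  Perth
3    sun    19     2  Perth
4    sun    57    19  Perth
5    fog    70     0  Quito
drop duplicate city (keep=first):
    cond  wind  days   city
0  cloud    28     1  Quito
1   rain    30     2  Perth
add column days_x3 = t['days'] * 3:
    cond  wind  days   city  days_x3
0  cloud    28     1  Quito        3
1   rain    30     2  Perth        6
add column days_times_days_x3 = t['days'] * t['days_x3']:
    cond  wind  days   city  days_x3  days_times_days_x3
0  cloud    28     1  Quito        3                   3
1   rain    30     2  Perth        6                  12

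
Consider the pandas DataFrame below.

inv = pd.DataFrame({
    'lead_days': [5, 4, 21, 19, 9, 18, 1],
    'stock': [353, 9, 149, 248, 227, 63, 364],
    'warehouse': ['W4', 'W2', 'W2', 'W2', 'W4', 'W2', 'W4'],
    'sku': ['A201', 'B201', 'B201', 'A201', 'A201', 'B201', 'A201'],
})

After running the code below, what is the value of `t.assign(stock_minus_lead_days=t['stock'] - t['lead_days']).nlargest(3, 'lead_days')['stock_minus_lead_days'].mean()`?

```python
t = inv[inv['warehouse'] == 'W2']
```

134.0

filter rows where warehouse == 'W2':
   lead_days  stock warehouse   sku
1          4      9        W2  B201
2         21    149        W2  B201
3         19    248        W2  A201
5         18     63        W2  B201
add column stock_minus_lead_days = t['stock'] - t['lead_days']:
   lead_days  stock warehouse   sku  stock_minus_lead_days
1          4      9        W2  B201                      5
2         21    149        W2  B201                    128
3         19    248        W2  A201                    229
5         18     63        W2  B201                     45
take 3 rows with largest lead_days:
   lead_days  stock warehouse   sku  stock_minus_lead_days
2         21    149        W2  B201                    128
3         19    248        W2  A201                    229
5         18     63        W2  B201                     45
Reading off the mean of column 'stock_minus_lead_days', we get 134.0.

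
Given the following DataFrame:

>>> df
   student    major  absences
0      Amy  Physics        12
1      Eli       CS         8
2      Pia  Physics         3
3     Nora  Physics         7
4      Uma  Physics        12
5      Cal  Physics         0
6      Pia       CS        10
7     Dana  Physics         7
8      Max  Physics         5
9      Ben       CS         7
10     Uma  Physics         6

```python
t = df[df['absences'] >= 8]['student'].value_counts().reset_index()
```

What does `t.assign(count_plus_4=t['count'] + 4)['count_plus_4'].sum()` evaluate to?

filter rows where absences >= 8:
  student    major  absences
0     Amy  Physics        12
1     Eli       CS         8
4     Uma  Physics        12
6     Pia       CS        10
value_counts of student:
student
Amy    1
Eli    1
Uma    1
Pia    1
Name: count, dtype: int64
reset_index():
  student  count
0     Amy      1
1     Eli      1
2     Uma      1
3     Pia      1
add column count_plus_4 = t['count'] + 4:
  student  count  count_plus_4
0     Amy      1             5
1     Eli      1             5
2     Uma      1             5
3     Pia      1             5
sum of column 'count_plus_4' → 20

20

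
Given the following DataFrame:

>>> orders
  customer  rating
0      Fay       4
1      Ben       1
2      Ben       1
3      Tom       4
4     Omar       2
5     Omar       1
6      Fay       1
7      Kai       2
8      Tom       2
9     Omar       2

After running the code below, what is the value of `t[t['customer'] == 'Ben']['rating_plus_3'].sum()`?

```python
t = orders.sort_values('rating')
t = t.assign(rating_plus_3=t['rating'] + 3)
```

8

sort by rating:
  customer  rating
1      Ben       1
2      Ben       1
5     Omar       1
6      Fay       1
4     Omar       2
7      Kai       2
8      Tom       2
9     Omar       2
0      Fay       4
3      Tom       4
add column rating_plus_3 = t['rating'] + 3:
  customer  rating  rating_plus_3
1      Ben       1              4
2      Ben       1              4
5     Omar       1              4
6      Fay       1              4
4     Omar       2              5
7      Kai       2              5
8      Tom       2              5
9     Omar       2              5
0      Fay       4              7
3      Tom       4              7
filter rows where customer == 'Ben':
  customer  rating  rating_plus_3
1      Ben       1              4
2      Ben       1              4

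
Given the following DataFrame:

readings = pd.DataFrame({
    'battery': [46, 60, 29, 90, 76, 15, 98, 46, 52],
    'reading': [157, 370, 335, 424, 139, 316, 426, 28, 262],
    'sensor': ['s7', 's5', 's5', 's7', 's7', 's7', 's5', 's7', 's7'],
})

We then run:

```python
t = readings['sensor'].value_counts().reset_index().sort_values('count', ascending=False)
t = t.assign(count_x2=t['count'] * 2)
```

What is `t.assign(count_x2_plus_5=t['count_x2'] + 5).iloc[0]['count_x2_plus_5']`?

17

value_counts of sensor:
sensor
s7    6
s5    3
Name: count, dtype: int64
reset_index():
  sensor  count
0     s7      6
1     s5      3
sort by count descending:
  sensor  count
0     s7      6
1     s5      3
add column count_x2 = t['count'] * 2:
  sensor  count  count_x2
0     s7      6        12
1     s5      3         6
add column count_x2_plus_5 = t['count_x2'] + 5:
  sensor  count  count_x2  count_x2_plus_5
0     s7      6        12               17
1     s5      3         6               11
Hence 17.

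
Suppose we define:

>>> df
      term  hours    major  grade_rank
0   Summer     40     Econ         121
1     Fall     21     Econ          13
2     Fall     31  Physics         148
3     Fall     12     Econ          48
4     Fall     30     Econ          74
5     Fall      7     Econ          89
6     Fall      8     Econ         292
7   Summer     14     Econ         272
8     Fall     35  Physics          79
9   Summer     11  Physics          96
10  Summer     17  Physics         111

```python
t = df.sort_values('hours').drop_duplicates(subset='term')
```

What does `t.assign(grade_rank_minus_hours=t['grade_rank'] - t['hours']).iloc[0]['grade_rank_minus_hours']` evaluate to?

82

sort by hours:
      term  hours    major  grade_rank
5     Fall      7     Econ          89
6     Fall      8     Econ         292
9   Summer     11  Physics          96
3     Fall     12     Econ          48
7   Summer     14     Econ         272
10  Summer     17  Physics         111
1     Fall     21     Econ          13
4     Fall     30     Econ          74
2     Fall     31  Physics         148
8     Fall     35  Physics          79
0   Summer     40     Econ         121
drop duplicate term (keep=first):
     term  hours    major  grade_rank
5    Fall      7     Econ          89
9  Summer     11  Physics          96
add column grade_rank_minus_hours = t['grade_rank'] - t['hours']:
     term  hours    major  grade_rank  grade_rank_minus_hours
5    Fall      7     Econ          89                      82
9  Summer     11  Physics          96                      85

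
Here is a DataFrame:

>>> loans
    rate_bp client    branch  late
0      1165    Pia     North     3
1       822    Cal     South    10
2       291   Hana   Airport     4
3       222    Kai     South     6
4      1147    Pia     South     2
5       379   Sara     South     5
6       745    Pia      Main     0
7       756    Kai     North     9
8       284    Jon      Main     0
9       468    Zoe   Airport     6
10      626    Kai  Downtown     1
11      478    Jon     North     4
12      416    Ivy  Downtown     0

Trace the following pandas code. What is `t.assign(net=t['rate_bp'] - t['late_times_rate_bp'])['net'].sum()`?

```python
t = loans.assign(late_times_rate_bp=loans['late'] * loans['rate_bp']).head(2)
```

-9728

add column late_times_rate_bp = loans['late'] * loans['rate_bp']:
    rate_bp client    branch  late  late_times_rate_bp
0      1165    Pia     North     3                3495
1       822    Cal     South    10                8220
2       291   Hana   Airport     4                1164
3       222    Kai     South     6                1332
4      1147    Pia     South     2                2294
5       379   Sara     South     5                1895
6       745    Pia      Main     0                   0
7       756    Kai     North     9                6804
8       284    Jon      Main     0                   0
9       468    Zoe   Airport     6                2808
10      626    Kai  Downtown     1                 626
11      478    Jon     North     4                1912
12      416    Ivy  Downtown     0                   0
take first 2 rows:
   rate_bp client branch  late  late_times_rate_bp
0     1165    Pia  North     3                3495
1      822    Cal  South    10                8220
add column net = t['rate_bp'] - t['late_times_rate_bp']:
   rate_bp client branch  late  late_times_rate_bp   net
0     1165    Pia  North     3                3495 -2330
1      822    Cal  South    10                8220 -7398
The sum of column 'net' is -9728.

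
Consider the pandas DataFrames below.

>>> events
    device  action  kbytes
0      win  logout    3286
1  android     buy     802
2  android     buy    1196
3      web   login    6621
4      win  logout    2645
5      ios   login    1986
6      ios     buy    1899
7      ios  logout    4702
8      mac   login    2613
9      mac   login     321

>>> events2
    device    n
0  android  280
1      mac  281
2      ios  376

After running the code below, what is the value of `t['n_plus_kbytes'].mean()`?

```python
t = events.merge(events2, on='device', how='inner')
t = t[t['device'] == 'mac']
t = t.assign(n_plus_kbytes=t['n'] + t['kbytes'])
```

merge on 'device' (how='inner') → 7 rows:
    device  action  kbytes    n
0  android     buy     802  280
1  android     buy    1196  280
2      ios   login    1986  376
3      ios     buy    1899  376
4      ios  logout    4702  376
5      mac   login    2613  281
6      mac   login     321  281
filter rows where device == 'mac':
  device action  kbytes    n
5    mac  login    2613  281
6    mac  login     321  281
add column n_plus_kbytes = t['n'] + t['kbytes']:
  device action  kbytes    n  n_plus_kbytes
5    mac  login    2613  281           2894
6    mac  login     321  281            602
So mean() = 1748.0.

1748.0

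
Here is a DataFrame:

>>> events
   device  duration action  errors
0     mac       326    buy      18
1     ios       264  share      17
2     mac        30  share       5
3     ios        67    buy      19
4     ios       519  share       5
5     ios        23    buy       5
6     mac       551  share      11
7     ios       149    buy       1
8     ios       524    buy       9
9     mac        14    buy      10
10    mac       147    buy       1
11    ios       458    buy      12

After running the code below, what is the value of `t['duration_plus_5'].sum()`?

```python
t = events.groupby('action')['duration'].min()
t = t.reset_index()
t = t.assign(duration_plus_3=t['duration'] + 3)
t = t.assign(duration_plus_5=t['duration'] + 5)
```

54

group by action, min of duration:
action
buy      14
share    30
Name: duration, dtype: int64
reset_index():
  action  duration
0    buy        14
1  share        30
add column duration_plus_3 = t['duration'] + 3:
  action  duration  duration_plus_3
0    buy        14               17
1  share        30               33
add column duration_plus_5 = t['duration'] + 5:
  action  duration  duration_plus_3  duration_plus_5
0    buy        14               17               19
1  share        30               33               35
Taking the sum of column 'duration_plus_5' gives 54.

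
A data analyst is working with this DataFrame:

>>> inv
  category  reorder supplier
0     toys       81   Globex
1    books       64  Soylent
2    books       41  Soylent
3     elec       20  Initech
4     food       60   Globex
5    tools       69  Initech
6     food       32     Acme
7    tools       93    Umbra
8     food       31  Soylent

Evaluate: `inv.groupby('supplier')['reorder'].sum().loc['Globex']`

group by supplier, sum of reorder:
supplier
Acme        32
Globex     141
Initech     89
Soylent    136
Umbra       93
Name: reorder, dtype: int64
Finally, value at index 'Globex' = 141.

141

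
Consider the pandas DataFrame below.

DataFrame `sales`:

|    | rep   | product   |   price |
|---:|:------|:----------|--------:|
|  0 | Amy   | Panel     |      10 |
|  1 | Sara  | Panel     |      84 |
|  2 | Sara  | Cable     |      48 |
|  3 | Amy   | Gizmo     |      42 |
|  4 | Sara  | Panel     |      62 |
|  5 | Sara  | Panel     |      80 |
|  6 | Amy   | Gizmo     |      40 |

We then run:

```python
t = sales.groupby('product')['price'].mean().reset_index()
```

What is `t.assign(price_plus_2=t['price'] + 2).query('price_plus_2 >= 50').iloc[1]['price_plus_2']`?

group by product, mean of price:
product
Cable    48.0
Gizmo    41.0
Panel    59.0
Name: price, dtype: float64
reset_index():
  product  price
0   Cable   48.0
1   Gizmo   41.0
2   Panel   59.0
add column price_plus_2 = t['price'] + 2:
  product  price  price_plus_2
0   Cable   48.0          50.0
1   Gizmo   41.0          43.0
2   Panel   59.0          61.0
filter rows where price_plus_2 >= 50:
  product  price  price_plus_2
0   Cable   48.0          50.0
2   Panel   59.0          61.0
Hence 61.0.

61.0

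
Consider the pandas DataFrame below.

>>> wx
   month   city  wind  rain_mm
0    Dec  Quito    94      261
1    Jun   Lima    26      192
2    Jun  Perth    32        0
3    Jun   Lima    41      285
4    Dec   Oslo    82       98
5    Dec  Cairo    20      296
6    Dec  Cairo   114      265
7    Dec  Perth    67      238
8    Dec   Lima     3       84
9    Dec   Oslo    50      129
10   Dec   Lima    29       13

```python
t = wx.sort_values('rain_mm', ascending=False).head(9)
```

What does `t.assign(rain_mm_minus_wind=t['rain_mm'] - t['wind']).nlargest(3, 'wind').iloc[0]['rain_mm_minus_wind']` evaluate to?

151

sort by rain_mm descending:
   month   city  wind  rain_mm
5    Dec  Cairo    20      296
3    Jun   Lima    41      285
6    Dec  Cairo   114      265
0    Dec  Quito    94      261
7    Dec  Perth    67      238
1    Jun   Lima    26      192
9    Dec   Oslo    50      129
4    Dec   Oslo    82       98
8    Dec   Lima     3       84
10   Dec   Lima    29       13
2    Jun  Perth    32        0
take first 9 rows:
  month   city  wind  rain_mm
5   Dec  Cairo    20      296
3   Jun   Lima    41      285
6   Dec  Cairo   114      265
0   Dec  Quito    94      261
7   Dec  Perth    67      238
1   Jun   Lima    26      192
9   Dec   Oslo    50      129
4   Dec   Oslo    82       98
8   Dec   Lima     3       84
add column rain_mm_minus_wind = t['rain_mm'] - t['wind']:
  month   city  wind  rain_mm  rain_mm_minus_wind
5   Dec  Cairo    20      296                 276
3   Jun   Lima    41      285                 244
6   Dec  Cairo   114      265                 151
0   Dec  Quito    94      261                 167
7   Dec  Perth    67      238                 171
1   Jun   Lima    26      192                 166
9   Dec   Oslo    50      129                  79
4   Dec   Oslo    82       98                  16
8   Dec   Lima     3       84                  81
take 3 rows with largest wind:
  month   city  wind  rain_mm  rain_mm_minus_wind
6   Dec  Cairo   114      265                 151
0   Dec  Quito    94      261                 167
4   Dec   Oslo    82       98                  16
Finally, value at position 0, column 'rain_mm_minus_wind' = 151.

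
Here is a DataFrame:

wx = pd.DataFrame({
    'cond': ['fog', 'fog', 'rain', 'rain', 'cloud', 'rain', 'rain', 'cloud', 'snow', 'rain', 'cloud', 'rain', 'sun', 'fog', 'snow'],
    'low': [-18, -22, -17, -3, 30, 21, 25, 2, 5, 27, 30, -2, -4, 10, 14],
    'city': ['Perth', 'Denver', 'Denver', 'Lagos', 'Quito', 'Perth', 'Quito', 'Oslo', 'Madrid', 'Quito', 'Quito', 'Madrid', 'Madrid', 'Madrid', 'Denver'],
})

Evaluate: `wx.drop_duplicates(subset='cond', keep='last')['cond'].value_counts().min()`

1

drop duplicate cond (keep=last):
     cond  low    city
10  cloud   30   Quito
11   rain   -2  Madrid
12    sun   -4  Madrid
13    fog   10  Madrid
14   snow   14  Denver
value_counts of cond:
cond
cloud    1
rain     1
sun      1
fog      1
snow     1
Name: count, dtype: int64
So min() = 1.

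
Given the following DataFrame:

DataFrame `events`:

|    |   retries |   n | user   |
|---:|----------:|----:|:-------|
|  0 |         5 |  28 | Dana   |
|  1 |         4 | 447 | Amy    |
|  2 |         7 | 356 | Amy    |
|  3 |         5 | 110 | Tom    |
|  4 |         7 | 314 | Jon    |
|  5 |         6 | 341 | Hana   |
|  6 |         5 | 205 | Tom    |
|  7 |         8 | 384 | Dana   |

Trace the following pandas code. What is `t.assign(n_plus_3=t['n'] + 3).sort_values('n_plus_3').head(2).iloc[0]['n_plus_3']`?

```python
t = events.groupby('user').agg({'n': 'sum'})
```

317

group by user, sum of n:
        n
user     
Amy   803
Dana  412
Hana  341
Jon   314
Tom   315
add column n_plus_3 = t['n'] + 3:
        n  n_plus_3
user               
Amy   803       806
Dana  412       415
Hana  341       344
Jon   314       317
Tom   315       318
sort by n_plus_3:
        n  n_plus_3
user               
Jon   314       317
Tom   315       318
Hana  341       344
Dana  412       415
Amy   803       806
take first 2 rows:
        n  n_plus_3
user               
Jon   314       317
Tom   315       318
Taking the value at position 0, column 'n_plus_3' gives 317.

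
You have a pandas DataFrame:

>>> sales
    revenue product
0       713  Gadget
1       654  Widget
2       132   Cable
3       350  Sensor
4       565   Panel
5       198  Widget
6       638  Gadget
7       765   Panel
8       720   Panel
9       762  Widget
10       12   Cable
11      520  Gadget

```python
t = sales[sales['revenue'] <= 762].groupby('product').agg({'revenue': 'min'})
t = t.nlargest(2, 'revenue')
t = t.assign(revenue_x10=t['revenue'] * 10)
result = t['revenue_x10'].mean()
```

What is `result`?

5425.0

filter rows where revenue <= 762:
    revenue product
0       713  Gadget
1       654  Widget
2       132   Cable
3       350  Sensor
4       565   Panel
5       198  Widget
6       638  Gadget
8       720   Panel
9       762  Widget
10       12   Cable
11      520  Gadget
group by product, min of revenue:
         revenue
product         
Cable         12
Gadget       520
Panel        565
Sensor       350
Widget       198
take 2 rows with largest revenue:
         revenue
product         
Panel        565
Gadget       520
add column revenue_x10 = t['revenue'] * 10:
         revenue  revenue_x10
product                      
Panel        565         5650
Gadget       520         5200
Taking the mean of column 'revenue_x10' gives 5425.0.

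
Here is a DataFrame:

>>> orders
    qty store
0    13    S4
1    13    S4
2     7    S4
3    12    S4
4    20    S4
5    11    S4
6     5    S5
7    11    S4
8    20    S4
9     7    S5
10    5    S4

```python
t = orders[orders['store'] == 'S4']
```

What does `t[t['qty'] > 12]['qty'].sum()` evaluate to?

filter rows where store == 'S4':
    qty store
0    13    S4
1    13    S4
2     7    S4
3    12    S4
4    20    S4
5    11    S4
7    11    S4
8    20    S4
10    5    S4
filter rows where qty > 12:
   qty store
0   13    S4
1   13    S4
4   20    S4
8   20    S4
Finally, sum of column 'qty' = 66.

66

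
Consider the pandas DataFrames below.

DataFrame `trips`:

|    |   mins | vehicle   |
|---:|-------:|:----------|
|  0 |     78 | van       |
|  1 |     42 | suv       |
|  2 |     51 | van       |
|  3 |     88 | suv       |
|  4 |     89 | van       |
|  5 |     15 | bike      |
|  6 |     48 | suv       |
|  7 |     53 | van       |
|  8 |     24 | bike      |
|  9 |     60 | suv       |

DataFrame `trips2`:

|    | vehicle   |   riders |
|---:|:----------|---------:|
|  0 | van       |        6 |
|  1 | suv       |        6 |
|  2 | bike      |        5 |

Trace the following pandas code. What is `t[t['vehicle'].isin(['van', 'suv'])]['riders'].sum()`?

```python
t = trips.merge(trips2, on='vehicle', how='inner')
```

merge on 'vehicle' (how='inner') → 10 rows:
   mins vehicle  riders
0    78     van       6
1    42     suv       6
2    51     van       6
3    88     suv       6
4    89     van       6
5    15    bike       5
6    48     suv       6
7    53     van       6
8    24    bike       5
9    60     suv       6
filter rows where vehicle in ['van', 'suv']:
   mins vehicle  riders
0    78     van       6
1    42     suv       6
2    51     van       6
3    88     suv       6
4    89     van       6
6    48     suv       6
7    53     van       6
9    60     suv       6
Taking the sum of column 'riders' gives 48.

48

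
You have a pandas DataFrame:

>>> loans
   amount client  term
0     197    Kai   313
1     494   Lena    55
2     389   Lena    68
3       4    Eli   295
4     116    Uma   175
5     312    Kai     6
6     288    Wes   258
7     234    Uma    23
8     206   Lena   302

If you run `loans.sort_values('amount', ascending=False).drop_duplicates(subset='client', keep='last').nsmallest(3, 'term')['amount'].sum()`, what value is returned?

sort by amount descending:
   amount client  term
1     494   Lena    55
2     389   Lena    68
5     312    Kai     6
6     288    Wes   258
7     234    Uma    23
8     206   Lena   302
0     197    Kai   313
4     116    Uma   175
3       4    Eli   295
drop duplicate client (keep=last):
   amount client  term
6     288    Wes   258
8     206   Lena   302
0     197    Kai   313
4     116    Uma   175
3       4    Eli   295
take 3 rows with smallest term:
   amount client  term
4     116    Uma   175
6     288    Wes   258
3       4    Eli   295
Taking the sum of column 'amount' gives 408.

408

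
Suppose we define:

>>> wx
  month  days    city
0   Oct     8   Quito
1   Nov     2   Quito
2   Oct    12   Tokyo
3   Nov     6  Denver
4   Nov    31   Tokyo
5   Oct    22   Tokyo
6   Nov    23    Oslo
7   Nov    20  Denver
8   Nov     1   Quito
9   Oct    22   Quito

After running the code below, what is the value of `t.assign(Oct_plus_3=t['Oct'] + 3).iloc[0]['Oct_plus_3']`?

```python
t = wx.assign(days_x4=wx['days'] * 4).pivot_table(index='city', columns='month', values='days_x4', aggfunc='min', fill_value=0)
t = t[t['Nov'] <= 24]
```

add column days_x4 = wx['days'] * 4:
  month  days    city  days_x4
0   Oct     8   Quito       32
1   Nov     2   Quito        8
2   Oct    12   Tokyo       48
3   Nov     6  Denver       24
4   Nov    31   Tokyo      124
5   Oct    22   Tokyo       88
6   Nov    23    Oslo       92
7   Nov    20  Denver       80
8   Nov     1   Quito        4
9   Oct    22   Quito       88
pivot: rows=city, cols=month, min(days_x4):
month   Nov  Oct
city            
Denver   24    0
Oslo     92    0
Quito     4   32
Tokyo   124   48
filter rows where Nov <= 24:
month   Nov  Oct
city            
Denver   24    0
Quito     4   32
add column Oct_plus_3 = t['Oct'] + 3:
month   Nov  Oct  Oct_plus_3
city                        
Denver   24    0           3
Quito     4   32          35
The value at position 0, column 'Oct_plus_3' is 3.

3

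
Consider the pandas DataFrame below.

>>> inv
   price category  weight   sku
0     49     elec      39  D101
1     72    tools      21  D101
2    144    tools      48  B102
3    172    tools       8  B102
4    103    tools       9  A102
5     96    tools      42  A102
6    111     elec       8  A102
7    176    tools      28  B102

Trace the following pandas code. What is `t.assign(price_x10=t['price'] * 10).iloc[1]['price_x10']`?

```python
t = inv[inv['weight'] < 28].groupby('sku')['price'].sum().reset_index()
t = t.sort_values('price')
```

filter rows where weight < 28:
   price category  weight   sku
1     72    tools      21  D101
3    172    tools       8  B102
4    103    tools       9  A102
6    111     elec       8  A102
group by sku, sum of price:
sku
A102    214
B102    172
D101     72
Name: price, dtype: int64
reset_index():
    sku  price
0  A102    214
1  B102    172
2  D101     72
sort by price:
    sku  price
2  D101     72
1  B102    172
0  A102    214
add column price_x10 = t['price'] * 10:
    sku  price  price_x10
2  D101     72        720
1  B102    172       1720
0  A102    214       2140
Reading off the value at position 1, column 'price_x10', we get 1720.

1720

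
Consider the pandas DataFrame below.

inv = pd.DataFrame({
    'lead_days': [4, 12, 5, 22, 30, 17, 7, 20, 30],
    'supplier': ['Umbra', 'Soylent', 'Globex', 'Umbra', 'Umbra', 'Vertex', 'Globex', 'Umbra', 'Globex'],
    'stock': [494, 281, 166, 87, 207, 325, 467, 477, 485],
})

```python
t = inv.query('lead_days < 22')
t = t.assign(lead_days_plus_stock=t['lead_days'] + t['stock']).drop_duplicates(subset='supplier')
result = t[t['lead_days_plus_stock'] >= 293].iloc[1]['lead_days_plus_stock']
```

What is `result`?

filter rows where lead_days < 22:
   lead_days supplier  stock
0          4    Umbra    494
1         12  Soylent    281
2          5   Globex    166
5         17   Vertex    325
6          7   Globex    467
7         20    Umbra    477
add column lead_days_plus_stock = t['lead_days'] + t['stock']:
   lead_days supplier  stock  lead_days_plus_stock
0          4    Umbra    494                   498
1         12  Soylent    281                   293
2          5   Globex    166                   171
5         17   Vertex    325                   342
6          7   Globex    467                   474
7         20    Umbra    477                   497
drop duplicate supplier (keep=first):
   lead_days supplier  stock  lead_days_plus_stock
0          4    Umbra    494                   498
1         12  Soylent    281                   293
2          5   Globex    166                   171
5         17   Vertex    325                   342
filter rows where lead_days_plus_stock >= 293:
   lead_days supplier  stock  lead_days_plus_stock
0          4    Umbra    494                   498
1         12  Soylent    281                   293
5         17   Vertex    325                   342
Hence 293.

293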